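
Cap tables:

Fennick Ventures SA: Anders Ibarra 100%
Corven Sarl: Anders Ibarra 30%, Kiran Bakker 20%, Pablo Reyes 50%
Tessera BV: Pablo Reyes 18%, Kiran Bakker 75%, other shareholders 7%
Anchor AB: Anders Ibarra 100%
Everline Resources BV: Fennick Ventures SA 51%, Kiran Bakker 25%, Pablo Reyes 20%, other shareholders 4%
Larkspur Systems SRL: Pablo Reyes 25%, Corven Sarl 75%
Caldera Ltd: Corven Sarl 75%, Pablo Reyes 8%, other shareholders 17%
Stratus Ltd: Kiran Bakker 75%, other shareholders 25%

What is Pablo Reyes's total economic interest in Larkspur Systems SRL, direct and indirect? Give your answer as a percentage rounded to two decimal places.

Pablo reaches Larkspur along 2 paths.
Direct stake: 25% = 25%.
Via Corven: 50% × 75% = 37.5%.
Total: 25% + 37.5% = 62.5%.
Rounded: 62.50%.

62.50%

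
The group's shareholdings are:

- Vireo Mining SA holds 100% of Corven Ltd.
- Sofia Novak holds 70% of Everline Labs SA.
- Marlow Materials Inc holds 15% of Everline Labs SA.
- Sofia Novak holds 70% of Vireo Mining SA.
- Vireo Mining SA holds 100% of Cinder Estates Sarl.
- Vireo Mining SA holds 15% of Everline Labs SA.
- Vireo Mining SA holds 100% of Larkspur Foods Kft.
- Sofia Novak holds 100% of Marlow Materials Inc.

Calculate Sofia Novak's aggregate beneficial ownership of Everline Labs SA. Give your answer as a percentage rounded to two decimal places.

95.50%

Sofia reaches Everline along 3 paths.
Via Vireo: 70% × 15% = 10.5%.
Direct stake: 70% = 70%.
Via Marlow: 100% × 15% = 15%.
Total: 10.5% + 70% + 15% = 95.5%.
Rounded: 95.50%.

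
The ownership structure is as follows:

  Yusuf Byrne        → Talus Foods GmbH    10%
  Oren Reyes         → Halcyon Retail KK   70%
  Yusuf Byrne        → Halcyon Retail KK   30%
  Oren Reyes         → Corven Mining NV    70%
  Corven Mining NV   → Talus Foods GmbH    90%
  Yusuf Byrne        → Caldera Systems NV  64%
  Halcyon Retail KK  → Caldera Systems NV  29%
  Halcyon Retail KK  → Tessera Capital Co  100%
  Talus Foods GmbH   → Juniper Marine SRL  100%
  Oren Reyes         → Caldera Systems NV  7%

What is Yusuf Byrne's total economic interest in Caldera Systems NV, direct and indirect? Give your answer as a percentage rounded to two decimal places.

72.70%

Yusuf reaches Caldera along 2 paths.
Via Halcyon: 30% × 29% = 8.7%.
Direct stake: 64% = 64%.
Total: 8.7% + 64% = 72.7%.
Rounded: 72.70%.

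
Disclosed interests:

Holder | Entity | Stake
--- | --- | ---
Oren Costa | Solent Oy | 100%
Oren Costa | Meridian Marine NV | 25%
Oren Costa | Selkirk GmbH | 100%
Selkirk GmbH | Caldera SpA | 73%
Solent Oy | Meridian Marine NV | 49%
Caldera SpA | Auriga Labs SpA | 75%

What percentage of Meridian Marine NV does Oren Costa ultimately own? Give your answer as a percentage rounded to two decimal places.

74.00%

Oren reaches Meridian along 2 paths.
Direct stake: 25% = 25%.
Via Solent: 100% × 49% = 49%.
Total: 25% + 49% = 74%.
Rounded: 74.00%.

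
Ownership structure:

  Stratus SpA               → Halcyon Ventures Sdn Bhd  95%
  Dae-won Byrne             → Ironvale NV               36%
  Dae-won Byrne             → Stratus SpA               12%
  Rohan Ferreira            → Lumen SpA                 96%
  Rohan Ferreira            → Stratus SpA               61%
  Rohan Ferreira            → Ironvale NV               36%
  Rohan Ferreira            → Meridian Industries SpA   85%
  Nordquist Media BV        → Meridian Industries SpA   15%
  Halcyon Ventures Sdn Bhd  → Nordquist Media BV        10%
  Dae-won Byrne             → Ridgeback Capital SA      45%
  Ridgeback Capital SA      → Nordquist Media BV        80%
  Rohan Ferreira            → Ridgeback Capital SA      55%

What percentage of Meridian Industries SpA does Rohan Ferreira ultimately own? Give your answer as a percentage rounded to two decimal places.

Rohan reaches Meridian along 3 paths.
Direct stake: 85% = 85%.
Via Stratus → Halcyon → Nordquist: 61% × 95% × 10% × 15% = 0.86925%.
Via Ridgeback → Nordquist: 55% × 80% × 15% = 6.6%.
Total: 85% + 0.86925% + 6.6% = 92.46925%.
Rounded: 92.47%.

92.47%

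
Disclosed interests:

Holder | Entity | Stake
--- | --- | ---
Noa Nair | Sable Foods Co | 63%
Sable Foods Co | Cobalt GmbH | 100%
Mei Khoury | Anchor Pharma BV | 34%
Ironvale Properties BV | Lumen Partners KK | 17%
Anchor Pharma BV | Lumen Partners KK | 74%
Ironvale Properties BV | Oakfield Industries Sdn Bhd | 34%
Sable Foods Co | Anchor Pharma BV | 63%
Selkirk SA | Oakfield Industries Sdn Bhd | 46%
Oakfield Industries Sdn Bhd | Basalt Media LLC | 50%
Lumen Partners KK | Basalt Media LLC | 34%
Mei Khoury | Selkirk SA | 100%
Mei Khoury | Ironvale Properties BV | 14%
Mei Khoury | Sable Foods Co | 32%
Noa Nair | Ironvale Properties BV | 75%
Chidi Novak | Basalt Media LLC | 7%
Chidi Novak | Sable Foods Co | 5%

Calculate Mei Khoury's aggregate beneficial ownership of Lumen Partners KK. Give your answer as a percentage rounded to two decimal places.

42.46%

Mei reaches Lumen along 3 paths.
Via Anchor: 34% × 74% = 25.16%.
Via Sable → Anchor: 32% × 63% × 74% = 14.9184%.
Via Ironvale: 14% × 17% = 2.38%.
Total: 25.16% + 14.9184% + 2.38% = 42.4584%.
Rounded: 42.46%.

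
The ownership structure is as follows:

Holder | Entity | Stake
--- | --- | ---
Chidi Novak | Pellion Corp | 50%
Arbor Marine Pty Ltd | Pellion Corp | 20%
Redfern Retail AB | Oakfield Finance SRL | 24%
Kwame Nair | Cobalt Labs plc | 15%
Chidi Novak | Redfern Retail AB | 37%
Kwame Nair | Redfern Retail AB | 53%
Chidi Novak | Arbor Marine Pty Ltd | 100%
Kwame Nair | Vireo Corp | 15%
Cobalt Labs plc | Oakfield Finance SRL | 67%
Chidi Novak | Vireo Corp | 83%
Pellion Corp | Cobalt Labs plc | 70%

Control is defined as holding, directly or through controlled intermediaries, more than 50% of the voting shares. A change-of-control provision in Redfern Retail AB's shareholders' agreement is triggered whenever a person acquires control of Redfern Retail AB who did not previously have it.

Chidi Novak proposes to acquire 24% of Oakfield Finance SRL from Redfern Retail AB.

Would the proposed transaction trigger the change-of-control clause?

The purchase adds only to Chidi's holdings (Redfern's stake shrinks), so Chidi is the only person who could newly come to control Redfern.
Chidi holds 100% of Arbor, so Chidi controls Arbor.
Chidi and Arbor together hold 50% + 20% = 70% of Pellion, so Chidi controls Pellion.
Pellion holds 70% of Cobalt, so Chidi controls Cobalt.
Cobalt holds 67% of Oakfield, so Chidi controls Oakfield.
Chidi holds 83% of Vireo, so Chidi controls Vireo.
In Redfern, Chidi's side holds only 37%, not > 50%.
So before the transaction, Chidi does not control Redfern.
After the purchase, Chidi holds 24% of Oakfield directly, and Redfern's stake falls to 0%.
Cobalt and Chidi together hold 67% + 24% = 91% of Oakfield, so Chidi controls Oakfield.
After the transaction, Chidi's side holds 37% of Redfern, not > 50%, so Chidi still does not control Redfern.
No new person acquires control, so the clause is not triggered.

No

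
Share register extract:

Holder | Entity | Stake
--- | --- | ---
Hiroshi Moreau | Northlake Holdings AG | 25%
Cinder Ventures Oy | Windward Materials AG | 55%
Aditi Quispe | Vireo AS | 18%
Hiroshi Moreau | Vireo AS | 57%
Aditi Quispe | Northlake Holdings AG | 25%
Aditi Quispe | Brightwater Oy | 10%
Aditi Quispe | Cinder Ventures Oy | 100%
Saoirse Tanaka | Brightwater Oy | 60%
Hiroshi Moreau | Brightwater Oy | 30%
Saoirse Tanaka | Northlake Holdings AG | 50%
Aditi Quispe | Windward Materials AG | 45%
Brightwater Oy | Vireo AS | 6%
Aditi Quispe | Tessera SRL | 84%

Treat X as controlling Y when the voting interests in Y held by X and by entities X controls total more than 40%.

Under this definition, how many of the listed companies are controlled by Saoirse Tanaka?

Saoirse holds 50% of Northlake, so Saoirse controls Northlake.
Saoirse holds 60% of Brightwater, so Saoirse controls Brightwater.
No other company's threshold is met.
Saoirse controls 2 companies.

2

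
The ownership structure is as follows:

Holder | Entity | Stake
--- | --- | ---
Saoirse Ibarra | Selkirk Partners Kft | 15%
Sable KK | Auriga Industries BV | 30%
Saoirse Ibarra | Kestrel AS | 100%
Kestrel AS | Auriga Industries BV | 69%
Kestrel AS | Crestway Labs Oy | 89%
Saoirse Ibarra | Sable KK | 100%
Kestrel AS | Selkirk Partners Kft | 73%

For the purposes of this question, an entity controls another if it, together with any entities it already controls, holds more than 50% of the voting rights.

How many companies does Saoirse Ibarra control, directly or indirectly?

5

Saoirse holds 100% of Kestrel, so Saoirse controls Kestrel.
Saoirse holds 100% of Sable, so Saoirse controls Sable.
Kestrel holds 89% of Crestway, so Saoirse controls Crestway.
Kestrel and Sable together hold 69% + 30% = 99% of Auriga, so Saoirse controls Auriga.
Saoirse and Kestrel together hold 15% + 73% = 88% of Selkirk, so Saoirse controls Selkirk.
Saoirse controls 5 companies.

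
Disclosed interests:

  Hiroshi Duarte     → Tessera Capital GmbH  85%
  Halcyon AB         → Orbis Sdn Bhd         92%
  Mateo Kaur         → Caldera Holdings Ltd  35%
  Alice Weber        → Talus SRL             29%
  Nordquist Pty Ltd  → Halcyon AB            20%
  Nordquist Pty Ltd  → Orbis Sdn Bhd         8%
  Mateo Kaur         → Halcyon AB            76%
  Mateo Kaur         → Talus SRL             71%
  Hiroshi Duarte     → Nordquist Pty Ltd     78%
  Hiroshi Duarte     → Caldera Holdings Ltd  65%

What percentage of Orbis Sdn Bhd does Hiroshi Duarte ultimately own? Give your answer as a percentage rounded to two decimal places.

20.59%

Hiroshi reaches Orbis along 2 paths.
Via Nordquist → Halcyon: 78% × 20% × 92% = 14.352%.
Via Nordquist: 78% × 8% = 6.24%.
Total: 14.352% + 6.24% = 20.592%.
Rounded: 20.59%.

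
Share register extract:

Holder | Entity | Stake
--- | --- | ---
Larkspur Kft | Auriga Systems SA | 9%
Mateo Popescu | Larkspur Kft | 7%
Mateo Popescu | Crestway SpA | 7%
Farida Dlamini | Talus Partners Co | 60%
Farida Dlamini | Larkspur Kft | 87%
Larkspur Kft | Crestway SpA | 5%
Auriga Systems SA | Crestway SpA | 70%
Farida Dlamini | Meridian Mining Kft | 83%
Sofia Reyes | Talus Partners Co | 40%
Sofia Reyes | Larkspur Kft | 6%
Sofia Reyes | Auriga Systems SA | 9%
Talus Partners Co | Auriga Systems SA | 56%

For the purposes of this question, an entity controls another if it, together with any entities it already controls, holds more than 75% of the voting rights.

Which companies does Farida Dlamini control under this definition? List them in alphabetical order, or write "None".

Farida holds 87% of Larkspur, so Farida controls Larkspur.
Farida holds 83% of Meridian, so Farida controls Meridian.
No other company's threshold is met.

Larkspur Kft, Meridian Mining Kft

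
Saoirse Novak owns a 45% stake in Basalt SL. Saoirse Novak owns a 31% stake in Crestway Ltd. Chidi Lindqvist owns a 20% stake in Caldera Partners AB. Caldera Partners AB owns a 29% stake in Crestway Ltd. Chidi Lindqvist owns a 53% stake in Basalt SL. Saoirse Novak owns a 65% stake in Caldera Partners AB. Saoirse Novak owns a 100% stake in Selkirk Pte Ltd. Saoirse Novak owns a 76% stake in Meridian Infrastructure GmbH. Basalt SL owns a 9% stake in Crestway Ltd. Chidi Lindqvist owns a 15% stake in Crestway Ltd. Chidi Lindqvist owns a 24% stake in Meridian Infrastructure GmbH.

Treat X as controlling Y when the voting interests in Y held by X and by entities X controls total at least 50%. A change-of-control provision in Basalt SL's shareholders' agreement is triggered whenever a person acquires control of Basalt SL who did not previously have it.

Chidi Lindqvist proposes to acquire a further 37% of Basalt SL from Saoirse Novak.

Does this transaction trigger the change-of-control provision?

No

The purchase adds only to Chidi's holdings (Saoirse's stake shrinks), so Chidi is the only person who could newly come to control Basalt.
Chidi holds 53% of Basalt, so Chidi controls Basalt.
So Chidi already controls Basalt before the transaction.
After the purchase, Chidi's direct stake in Basalt rises to 53% + 37% = 90%, and Saoirse's stake falls to 8%.
Chidi controlled Basalt already, so this is not a new person acquiring control; every other person's position is unchanged or reduced.
No new person acquires control, so the clause is not triggered.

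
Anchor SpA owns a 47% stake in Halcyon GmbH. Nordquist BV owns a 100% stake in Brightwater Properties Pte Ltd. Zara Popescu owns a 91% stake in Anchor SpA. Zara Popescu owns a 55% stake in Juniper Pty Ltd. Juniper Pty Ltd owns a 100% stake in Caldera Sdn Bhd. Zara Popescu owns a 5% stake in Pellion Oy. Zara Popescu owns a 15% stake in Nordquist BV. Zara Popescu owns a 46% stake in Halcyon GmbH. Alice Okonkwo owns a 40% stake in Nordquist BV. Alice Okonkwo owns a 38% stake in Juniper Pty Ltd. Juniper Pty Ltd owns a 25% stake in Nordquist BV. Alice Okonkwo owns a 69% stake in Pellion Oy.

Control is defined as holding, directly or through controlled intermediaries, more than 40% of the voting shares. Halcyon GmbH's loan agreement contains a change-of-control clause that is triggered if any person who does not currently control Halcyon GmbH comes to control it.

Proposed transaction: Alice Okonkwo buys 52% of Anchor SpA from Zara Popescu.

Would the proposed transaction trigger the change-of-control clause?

Yes

The purchase adds only to Alice's holdings (Zara's stake shrinks), so Alice is the only person who could newly come to control Halcyon.
Alice holds 69% of Pellion, so Alice controls Pellion.
Neither Alice nor any entity Alice controls holds any voting interest in Halcyon.
So before the transaction, Alice does not control Halcyon.
After the purchase, Alice holds 52% of Anchor directly, and Zara's stake falls to 39%.
Alice holds 52% of Anchor, so Alice controls Anchor.
Anchor holds 47% of Halcyon, so Alice controls Halcyon.
Alice did not control Halcyon before and does after, so the clause is triggered.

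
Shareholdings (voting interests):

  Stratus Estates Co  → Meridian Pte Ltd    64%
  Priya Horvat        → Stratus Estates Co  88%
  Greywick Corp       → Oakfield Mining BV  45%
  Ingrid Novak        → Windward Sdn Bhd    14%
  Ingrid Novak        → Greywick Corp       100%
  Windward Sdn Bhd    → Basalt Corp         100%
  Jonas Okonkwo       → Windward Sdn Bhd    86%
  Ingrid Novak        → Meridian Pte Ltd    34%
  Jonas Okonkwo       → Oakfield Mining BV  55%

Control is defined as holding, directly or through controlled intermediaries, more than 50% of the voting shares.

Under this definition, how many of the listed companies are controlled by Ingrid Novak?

1

Ingrid holds 100% of Greywick, so Ingrid controls Greywick.
No other company's threshold is met.
Ingrid controls 1 company.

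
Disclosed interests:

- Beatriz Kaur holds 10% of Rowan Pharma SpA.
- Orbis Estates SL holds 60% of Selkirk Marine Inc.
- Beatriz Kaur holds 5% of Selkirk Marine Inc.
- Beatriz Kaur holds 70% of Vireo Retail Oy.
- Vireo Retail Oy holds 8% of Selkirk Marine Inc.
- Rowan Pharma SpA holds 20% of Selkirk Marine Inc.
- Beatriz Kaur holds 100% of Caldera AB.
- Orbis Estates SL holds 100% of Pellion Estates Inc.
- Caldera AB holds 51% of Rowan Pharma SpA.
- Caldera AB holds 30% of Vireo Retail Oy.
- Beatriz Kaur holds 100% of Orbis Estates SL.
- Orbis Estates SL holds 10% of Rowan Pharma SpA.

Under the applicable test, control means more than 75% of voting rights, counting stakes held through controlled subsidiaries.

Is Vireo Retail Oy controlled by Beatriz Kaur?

Beatriz holds 100% of Caldera, so Beatriz controls Caldera.
Beatriz and Caldera together hold 70% + 30% = 100% of Vireo, so Beatriz controls Vireo.

Yes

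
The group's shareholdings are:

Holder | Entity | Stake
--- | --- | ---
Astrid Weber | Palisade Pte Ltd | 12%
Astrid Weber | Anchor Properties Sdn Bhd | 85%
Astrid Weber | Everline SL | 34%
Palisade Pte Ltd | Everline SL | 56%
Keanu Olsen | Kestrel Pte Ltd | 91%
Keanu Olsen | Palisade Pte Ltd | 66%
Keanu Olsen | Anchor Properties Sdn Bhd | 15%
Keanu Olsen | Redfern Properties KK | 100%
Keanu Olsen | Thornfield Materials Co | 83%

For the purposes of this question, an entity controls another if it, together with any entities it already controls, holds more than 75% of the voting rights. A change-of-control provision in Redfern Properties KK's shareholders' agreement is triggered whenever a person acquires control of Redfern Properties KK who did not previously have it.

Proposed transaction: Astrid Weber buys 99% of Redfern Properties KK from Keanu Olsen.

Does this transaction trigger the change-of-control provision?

Yes

The purchase adds only to Astrid's holdings (Keanu's stake shrinks), so Astrid is the only person who could newly come to control Redfern.
Astrid holds 85% of Anchor, so Astrid controls Anchor.
Neither Astrid nor any entity Astrid controls holds any voting interest in Redfern.
So before the transaction, Astrid does not control Redfern.
After the purchase, Astrid holds 99% of Redfern directly, and Keanu's stake falls to 1%.
Astrid holds 99% of Redfern, so Astrid controls Redfern.
Astrid did not control Redfern before and does after, so the clause is triggered.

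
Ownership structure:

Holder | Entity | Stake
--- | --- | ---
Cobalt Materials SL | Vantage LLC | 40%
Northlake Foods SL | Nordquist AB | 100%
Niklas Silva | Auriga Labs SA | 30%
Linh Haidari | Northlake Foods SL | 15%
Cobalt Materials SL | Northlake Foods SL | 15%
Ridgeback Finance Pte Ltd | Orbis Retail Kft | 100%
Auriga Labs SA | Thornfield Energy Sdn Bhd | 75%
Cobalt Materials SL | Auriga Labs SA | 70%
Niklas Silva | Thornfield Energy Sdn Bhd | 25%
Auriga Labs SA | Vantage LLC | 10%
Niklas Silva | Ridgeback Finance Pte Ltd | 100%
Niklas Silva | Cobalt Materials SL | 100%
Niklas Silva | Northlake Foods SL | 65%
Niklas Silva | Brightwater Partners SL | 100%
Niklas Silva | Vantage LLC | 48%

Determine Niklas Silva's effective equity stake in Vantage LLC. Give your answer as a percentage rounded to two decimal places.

Niklas reaches Vantage along 4 paths.
Via Cobalt → Auriga: 100% × 70% × 10% = 7%.
Via Auriga: 30% × 10% = 3%.
Direct stake: 48% = 48%.
Via Cobalt: 100% × 40% = 40%.
Total: 7% + 3% + 48% + 40% = 98%.
Rounded: 98.00%.

98.00%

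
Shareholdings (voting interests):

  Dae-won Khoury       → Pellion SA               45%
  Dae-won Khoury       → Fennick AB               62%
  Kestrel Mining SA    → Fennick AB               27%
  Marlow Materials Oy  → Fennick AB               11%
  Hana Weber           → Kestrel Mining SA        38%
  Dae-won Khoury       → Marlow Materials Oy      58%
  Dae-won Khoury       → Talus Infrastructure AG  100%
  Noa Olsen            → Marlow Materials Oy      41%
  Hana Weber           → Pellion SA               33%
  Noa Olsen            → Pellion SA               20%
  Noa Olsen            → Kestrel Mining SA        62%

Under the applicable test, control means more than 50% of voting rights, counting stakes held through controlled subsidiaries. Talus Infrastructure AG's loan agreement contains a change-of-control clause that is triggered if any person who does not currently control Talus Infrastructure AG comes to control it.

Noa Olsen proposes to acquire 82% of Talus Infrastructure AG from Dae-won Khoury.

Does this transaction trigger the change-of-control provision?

Yes

The purchase adds only to Noa's holdings (Dae-won's stake shrinks), so Noa is the only person who could newly come to control Talus.
Noa holds 62% of Kestrel, so Noa controls Kestrel.
Neither Noa nor any entity Noa controls holds any voting interest in Talus.
So before the transaction, Noa does not control Talus.
After the purchase, Noa holds 82% of Talus directly, and Dae-won's stake falls to 18%.
Noa holds 82% of Talus, so Noa controls Talus.
Noa did not control Talus before and does after, so the clause is triggered.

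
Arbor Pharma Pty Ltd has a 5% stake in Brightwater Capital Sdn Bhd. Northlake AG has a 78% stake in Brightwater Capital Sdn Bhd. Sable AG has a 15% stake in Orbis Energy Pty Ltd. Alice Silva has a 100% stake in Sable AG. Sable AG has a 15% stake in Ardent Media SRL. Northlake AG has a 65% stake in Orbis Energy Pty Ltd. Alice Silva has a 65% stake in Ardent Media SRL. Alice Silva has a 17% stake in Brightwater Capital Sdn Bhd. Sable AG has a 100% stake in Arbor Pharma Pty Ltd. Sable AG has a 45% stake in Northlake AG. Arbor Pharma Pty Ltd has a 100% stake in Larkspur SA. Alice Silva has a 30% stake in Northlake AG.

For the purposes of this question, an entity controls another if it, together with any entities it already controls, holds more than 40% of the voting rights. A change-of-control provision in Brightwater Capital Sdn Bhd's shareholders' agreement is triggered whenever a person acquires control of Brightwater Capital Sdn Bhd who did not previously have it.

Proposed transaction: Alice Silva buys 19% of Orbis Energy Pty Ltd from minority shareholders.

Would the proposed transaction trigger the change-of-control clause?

The purchase changes only Alice's holdings, so Alice is the only person who could newly come to control Brightwater.
Alice holds 100% of Sable, so Alice controls Sable.
Sable and Alice together hold 45% + 30% = 75% of Northlake, so Alice controls Northlake.
Sable holds 100% of Arbor, so Alice controls Arbor.
Arbor and Alice and Northlake together hold 5% + 17% + 78% = 100% of Brightwater, so Alice controls Brightwater.
So Alice already controls Brightwater before the transaction.
After the purchase, Alice holds 19% of Orbis directly.
Alice controlled Brightwater already, so this is not a new person acquiring control; every other person's position is unchanged or reduced.
No new person acquires control, so the clause is not triggered.

No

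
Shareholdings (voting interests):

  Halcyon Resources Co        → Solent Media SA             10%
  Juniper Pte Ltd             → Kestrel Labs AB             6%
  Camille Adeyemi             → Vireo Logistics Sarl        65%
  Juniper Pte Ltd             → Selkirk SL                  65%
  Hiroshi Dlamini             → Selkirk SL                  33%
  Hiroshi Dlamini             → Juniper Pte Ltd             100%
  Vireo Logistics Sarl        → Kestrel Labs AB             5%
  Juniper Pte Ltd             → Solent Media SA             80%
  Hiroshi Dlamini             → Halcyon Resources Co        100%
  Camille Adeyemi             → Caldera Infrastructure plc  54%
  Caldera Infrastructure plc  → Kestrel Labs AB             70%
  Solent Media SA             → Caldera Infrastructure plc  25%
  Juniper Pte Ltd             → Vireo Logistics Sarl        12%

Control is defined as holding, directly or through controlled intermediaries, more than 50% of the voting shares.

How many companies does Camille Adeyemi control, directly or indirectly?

Camille holds 54% of Caldera, so Camille controls Caldera.
Camille holds 65% of Vireo, so Camille controls Vireo.
Vireo and Caldera together hold 5% + 70% = 75% of Kestrel, so Camille controls Kestrel.
No other company's threshold is met.
Camille controls 3 companies.

3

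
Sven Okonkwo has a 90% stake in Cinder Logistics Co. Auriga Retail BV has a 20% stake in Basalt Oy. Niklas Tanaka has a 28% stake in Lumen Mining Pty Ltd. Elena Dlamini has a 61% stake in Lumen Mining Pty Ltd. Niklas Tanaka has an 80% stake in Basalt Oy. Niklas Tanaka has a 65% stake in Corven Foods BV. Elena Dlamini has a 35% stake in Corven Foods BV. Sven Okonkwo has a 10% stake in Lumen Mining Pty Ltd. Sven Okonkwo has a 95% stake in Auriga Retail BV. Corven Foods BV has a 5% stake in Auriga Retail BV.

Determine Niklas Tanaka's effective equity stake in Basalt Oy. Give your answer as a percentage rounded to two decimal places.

Niklas reaches Basalt along 2 paths.
Via Corven → Auriga: 65% × 5% × 20% = 0.65%.
Direct stake: 80% = 80%.
Total: 0.65% + 80% = 80.65%.

80.65%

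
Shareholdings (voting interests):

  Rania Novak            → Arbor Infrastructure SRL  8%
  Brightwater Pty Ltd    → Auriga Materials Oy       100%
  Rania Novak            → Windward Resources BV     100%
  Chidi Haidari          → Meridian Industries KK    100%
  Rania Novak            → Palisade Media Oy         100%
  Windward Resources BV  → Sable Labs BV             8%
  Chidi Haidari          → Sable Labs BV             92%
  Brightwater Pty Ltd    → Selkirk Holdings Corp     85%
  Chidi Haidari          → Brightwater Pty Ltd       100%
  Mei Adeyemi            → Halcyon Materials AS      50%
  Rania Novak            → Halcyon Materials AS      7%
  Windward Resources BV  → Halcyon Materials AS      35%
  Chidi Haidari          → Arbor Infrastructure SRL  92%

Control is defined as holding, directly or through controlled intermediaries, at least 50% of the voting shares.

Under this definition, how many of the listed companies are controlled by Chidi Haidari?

Chidi holds 100% of Brightwater, so Chidi controls Brightwater.
Chidi holds 92% of Arbor, so Chidi controls Arbor.
Brightwater holds 85% of Selkirk, so Chidi controls Selkirk.
Chidi holds 92% of Sable, so Chidi controls Sable.
Brightwater holds 100% of Auriga, so Chidi controls Auriga.
Chidi holds 100% of Meridian, so Chidi controls Meridian.
No other company's threshold is met.
Chidi controls 6 companies.

6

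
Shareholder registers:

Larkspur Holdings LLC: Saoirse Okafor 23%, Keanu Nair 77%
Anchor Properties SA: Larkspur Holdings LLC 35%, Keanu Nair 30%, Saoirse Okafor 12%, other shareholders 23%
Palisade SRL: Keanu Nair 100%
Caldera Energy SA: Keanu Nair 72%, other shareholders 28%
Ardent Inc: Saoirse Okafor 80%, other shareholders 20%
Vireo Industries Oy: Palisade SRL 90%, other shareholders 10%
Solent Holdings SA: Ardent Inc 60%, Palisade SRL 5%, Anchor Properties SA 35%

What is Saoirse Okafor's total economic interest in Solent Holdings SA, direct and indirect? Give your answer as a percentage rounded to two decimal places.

Saoirse reaches Solent along 3 paths.
Via Ardent: 80% × 60% = 48%.
Via Larkspur → Anchor: 23% × 35% × 35% = 2.8175%.
Via Anchor: 12% × 35% = 4.2%.
Total: 48% + 2.8175% + 4.2% = 55.0175%.
Rounded: 55.02%.

55.02%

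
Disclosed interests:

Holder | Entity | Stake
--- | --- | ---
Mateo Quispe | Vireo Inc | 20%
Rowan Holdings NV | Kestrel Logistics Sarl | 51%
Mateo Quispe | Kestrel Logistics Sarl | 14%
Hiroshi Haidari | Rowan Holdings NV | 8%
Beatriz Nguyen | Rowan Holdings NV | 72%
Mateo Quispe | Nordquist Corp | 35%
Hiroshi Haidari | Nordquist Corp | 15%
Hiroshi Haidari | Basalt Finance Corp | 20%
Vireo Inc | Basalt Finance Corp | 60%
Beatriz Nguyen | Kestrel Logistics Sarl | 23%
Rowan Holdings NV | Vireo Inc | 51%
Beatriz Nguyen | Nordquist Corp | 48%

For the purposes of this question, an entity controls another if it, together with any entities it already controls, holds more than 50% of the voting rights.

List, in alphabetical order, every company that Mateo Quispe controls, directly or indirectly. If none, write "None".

Mateo's largest direct stake is 35% in Nordquist, which does not meet the threshold.

None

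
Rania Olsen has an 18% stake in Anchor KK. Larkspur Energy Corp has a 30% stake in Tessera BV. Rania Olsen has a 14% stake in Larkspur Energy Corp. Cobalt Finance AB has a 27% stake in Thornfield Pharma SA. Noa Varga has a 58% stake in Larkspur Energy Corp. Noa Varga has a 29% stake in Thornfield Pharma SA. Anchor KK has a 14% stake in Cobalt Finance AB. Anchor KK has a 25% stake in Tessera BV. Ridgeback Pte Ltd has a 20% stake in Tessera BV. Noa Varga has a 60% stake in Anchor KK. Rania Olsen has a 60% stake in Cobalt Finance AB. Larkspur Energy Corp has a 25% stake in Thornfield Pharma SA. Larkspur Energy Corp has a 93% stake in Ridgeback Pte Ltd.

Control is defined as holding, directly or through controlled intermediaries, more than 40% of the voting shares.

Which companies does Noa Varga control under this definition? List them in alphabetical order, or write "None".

Noa holds 60% of Anchor, so Noa controls Anchor.
Noa holds 58% of Larkspur, so Noa controls Larkspur.
Larkspur holds 93% of Ridgeback, so Noa controls Ridgeback.
Larkspur and Noa together hold 25% + 29% = 54% of Thornfield, so Noa controls Thornfield.
Ridgeback and Larkspur and Anchor together hold 20% + 30% + 25% = 75% of Tessera, so Noa controls Tessera.
No other company's threshold is met.

Anchor KK, Larkspur Energy Corp, Ridgeback Pte Ltd, Tessera BV, Thornfield Pharma SA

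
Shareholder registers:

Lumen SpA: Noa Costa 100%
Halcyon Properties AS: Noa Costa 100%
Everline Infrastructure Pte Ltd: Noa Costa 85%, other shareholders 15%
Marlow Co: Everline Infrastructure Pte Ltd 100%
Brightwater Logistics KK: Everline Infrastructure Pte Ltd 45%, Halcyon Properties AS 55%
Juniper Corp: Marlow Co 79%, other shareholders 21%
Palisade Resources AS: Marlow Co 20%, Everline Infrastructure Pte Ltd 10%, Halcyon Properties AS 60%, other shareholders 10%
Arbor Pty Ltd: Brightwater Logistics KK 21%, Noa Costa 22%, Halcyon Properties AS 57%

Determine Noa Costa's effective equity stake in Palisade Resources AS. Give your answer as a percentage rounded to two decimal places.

85.50%

Noa reaches Palisade along 3 paths.
Via Everline → Marlow: 85% × 100% × 20% = 17%.
Via Everline: 85% × 10% = 8.5%.
Via Halcyon: 100% × 60% = 60%.
Total: 17% + 8.5% + 60% = 85.5%.
Rounded: 85.50%.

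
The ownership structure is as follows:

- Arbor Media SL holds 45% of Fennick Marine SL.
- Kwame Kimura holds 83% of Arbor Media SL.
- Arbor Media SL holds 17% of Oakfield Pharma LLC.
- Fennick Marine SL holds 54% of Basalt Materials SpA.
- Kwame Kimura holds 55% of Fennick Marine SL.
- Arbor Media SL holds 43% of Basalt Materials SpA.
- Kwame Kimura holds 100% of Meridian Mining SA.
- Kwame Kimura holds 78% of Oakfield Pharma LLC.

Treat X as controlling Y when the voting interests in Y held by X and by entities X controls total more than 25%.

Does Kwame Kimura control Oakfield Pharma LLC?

Kwame holds 83% of Arbor, so Kwame controls Arbor.
Kwame and Arbor together hold 78% + 17% = 95% of Oakfield, so Kwame controls Oakfield.

Yes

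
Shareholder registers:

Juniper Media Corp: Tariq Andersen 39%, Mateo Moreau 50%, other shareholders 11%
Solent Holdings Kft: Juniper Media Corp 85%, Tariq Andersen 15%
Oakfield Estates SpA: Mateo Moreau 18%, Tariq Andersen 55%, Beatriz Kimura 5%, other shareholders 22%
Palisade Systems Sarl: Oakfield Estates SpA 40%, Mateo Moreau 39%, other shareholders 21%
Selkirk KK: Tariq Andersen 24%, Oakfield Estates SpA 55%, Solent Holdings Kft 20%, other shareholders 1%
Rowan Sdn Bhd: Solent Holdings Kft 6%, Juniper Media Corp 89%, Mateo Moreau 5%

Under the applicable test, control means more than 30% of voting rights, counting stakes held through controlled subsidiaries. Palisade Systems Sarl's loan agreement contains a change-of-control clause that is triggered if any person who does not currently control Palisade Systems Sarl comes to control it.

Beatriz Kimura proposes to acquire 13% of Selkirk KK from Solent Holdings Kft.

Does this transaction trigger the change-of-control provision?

The purchase adds only to Beatriz's holdings (Solent's stake shrinks), so Beatriz is the only person who could newly come to control Palisade.
Beatriz's largest direct stake is 5% in Oakfield, which does not meet the threshold, so Beatriz controls no company.
Neither Beatriz nor any entity Beatriz controls holds any voting interest in Palisade.
So before the transaction, Beatriz does not control Palisade.
After the purchase, Beatriz holds 13% of Selkirk directly, and Solent's stake falls to 7%.
Beatriz's side now holds 13% of Selkirk, not > 30%, so Beatriz still does not control Selkirk.
After the transaction, neither Beatriz nor any entity Beatriz controls holds a voting interest in Palisade, so Beatriz still does not control it.
No new person acquires control, so the clause is not triggered.

No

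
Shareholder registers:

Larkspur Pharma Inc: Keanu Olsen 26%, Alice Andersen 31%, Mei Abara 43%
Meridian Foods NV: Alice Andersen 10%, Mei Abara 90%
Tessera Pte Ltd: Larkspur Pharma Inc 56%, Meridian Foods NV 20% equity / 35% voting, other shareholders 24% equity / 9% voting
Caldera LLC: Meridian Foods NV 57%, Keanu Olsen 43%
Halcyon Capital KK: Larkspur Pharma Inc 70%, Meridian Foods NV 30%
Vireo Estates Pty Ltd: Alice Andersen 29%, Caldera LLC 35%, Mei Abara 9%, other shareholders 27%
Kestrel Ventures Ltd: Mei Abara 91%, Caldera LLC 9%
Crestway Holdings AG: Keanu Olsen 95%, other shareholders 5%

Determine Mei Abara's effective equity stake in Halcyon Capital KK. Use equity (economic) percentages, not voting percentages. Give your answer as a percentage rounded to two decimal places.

Mei reaches Halcyon along 2 paths.
Via Larkspur: 43% × 70% = 30.1%.
Via Meridian: 90% × 30% = 27%.
Total: 30.1% + 27% = 57.1%.
Rounded: 57.10%.

57.10%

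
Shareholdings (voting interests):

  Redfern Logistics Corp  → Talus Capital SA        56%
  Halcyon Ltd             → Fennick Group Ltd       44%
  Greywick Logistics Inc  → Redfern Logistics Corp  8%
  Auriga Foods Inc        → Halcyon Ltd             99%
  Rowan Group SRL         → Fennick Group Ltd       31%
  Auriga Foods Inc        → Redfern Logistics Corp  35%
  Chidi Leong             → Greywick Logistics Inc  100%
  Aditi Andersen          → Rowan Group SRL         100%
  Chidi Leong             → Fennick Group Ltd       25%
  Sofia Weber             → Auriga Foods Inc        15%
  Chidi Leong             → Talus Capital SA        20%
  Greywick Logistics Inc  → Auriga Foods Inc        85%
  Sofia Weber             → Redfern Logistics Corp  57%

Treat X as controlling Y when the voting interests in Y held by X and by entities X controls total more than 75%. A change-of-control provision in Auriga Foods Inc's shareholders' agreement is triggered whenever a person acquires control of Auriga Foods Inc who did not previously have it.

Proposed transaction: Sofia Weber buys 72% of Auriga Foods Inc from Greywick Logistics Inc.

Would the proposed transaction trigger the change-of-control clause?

The purchase adds only to Sofia's holdings (Greywick's stake shrinks), so Sofia is the only person who could newly come to control Auriga.
Sofia's largest direct stake is 57% in Redfern, which does not meet the threshold, so Sofia controls no company.
In Auriga, Sofia's side holds only 15%, not > 75%.
So before the transaction, Sofia does not control Auriga.
After the purchase, Sofia's direct stake in Auriga rises to 15% + 72% = 87%, and Greywick's stake falls to 13%.
Sofia holds 87% of Auriga, so Sofia controls Auriga.
Sofia did not control Auriga before and does after, so the clause is triggered.

Yes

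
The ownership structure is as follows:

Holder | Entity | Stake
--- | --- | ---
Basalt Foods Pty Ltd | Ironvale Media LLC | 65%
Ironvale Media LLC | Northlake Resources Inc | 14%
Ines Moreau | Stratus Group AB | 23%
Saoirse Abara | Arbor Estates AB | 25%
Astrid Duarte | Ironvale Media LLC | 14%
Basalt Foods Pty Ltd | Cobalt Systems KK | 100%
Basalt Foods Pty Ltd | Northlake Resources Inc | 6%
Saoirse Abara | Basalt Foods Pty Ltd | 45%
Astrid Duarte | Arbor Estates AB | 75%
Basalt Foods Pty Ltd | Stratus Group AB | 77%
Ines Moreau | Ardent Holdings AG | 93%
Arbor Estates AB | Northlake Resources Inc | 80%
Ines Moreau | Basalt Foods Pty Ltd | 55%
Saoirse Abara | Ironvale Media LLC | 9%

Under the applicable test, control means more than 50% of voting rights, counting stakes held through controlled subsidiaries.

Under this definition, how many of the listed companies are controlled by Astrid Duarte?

Astrid holds 75% of Arbor, so Astrid controls Arbor.
Arbor holds 80% of Northlake, so Astrid controls Northlake.
No other company's threshold is met.
Astrid controls 2 companies.

2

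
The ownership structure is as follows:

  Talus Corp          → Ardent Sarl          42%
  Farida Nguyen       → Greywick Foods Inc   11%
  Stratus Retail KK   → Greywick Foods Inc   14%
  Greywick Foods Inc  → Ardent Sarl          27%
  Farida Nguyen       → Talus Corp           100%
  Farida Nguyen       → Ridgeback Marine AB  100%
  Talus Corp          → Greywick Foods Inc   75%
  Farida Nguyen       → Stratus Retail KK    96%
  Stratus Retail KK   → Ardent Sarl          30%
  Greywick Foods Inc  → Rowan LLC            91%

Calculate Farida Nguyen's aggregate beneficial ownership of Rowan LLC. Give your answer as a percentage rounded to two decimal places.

Farida reaches Rowan along 3 paths.
Via Talus → Greywick: 100% × 75% × 91% = 68.25%.
Via Stratus → Greywick: 96% × 14% × 91% = 12.2304%.
Via Greywick: 11% × 91% = 10.01%.
Total: 68.25% + 12.2304% + 10.01% = 90.4904%.
Rounded: 90.49%.

90.49%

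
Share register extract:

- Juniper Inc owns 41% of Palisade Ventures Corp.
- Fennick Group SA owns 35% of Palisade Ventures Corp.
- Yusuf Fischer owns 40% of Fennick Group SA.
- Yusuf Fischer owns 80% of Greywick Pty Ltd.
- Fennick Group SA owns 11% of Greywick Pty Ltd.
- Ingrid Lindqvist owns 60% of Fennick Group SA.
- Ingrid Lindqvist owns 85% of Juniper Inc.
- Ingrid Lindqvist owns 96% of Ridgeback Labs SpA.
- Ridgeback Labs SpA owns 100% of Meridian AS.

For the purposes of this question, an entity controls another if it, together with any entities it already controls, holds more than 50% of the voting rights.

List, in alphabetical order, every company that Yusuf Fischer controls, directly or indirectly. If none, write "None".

Greywick Pty Ltd

Yusuf holds 80% of Greywick, so Yusuf controls Greywick.
No other company's threshold is met.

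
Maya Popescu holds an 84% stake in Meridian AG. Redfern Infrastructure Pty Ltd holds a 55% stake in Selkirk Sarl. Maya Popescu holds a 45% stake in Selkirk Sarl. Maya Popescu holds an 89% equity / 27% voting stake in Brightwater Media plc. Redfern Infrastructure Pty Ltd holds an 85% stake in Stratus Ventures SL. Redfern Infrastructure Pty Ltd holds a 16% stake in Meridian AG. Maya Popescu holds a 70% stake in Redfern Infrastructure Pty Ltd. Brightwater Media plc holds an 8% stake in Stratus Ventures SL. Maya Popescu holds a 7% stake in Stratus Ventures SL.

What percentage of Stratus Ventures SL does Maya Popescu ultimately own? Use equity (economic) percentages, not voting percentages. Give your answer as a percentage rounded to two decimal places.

73.62%

Maya reaches Stratus along 3 paths.
Via Redfern: 70% × 85% = 59.5%.
Direct stake: 7% = 7%.
Via Brightwater: 89% × 8% = 7.12%.
Total: 59.5% + 7% + 7.12% = 73.62%.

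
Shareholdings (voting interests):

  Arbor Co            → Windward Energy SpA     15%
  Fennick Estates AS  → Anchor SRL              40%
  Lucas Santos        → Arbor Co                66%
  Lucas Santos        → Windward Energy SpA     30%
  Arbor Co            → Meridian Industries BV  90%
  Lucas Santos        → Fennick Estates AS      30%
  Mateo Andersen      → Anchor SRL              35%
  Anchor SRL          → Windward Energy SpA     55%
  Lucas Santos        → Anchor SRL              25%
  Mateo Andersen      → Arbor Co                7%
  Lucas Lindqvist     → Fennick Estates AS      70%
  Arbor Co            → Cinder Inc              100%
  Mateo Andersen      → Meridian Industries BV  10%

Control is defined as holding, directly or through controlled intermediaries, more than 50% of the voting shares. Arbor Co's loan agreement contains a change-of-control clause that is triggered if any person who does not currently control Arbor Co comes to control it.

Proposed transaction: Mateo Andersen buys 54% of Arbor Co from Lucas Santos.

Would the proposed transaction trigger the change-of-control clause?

Yes

The purchase adds only to Mateo's holdings (Lucas Santos's stake shrinks), so Mateo is the only person who could newly come to control Arbor.
Mateo's largest direct stake is 35% in Anchor, which does not meet the threshold, so Mateo controls no company.
In Arbor, Mateo's side holds only 7%, not > 50%.
So before the transaction, Mateo does not control Arbor.
After the purchase, Mateo's direct stake in Arbor rises to 7% + 54% = 61%, and Lucas Santos's stake falls to 12%.
Mateo holds 61% of Arbor, so Mateo controls Arbor.
Mateo did not control Arbor before and does after, so the clause is triggered.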